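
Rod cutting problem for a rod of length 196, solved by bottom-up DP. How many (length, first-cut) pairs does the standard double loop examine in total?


For each subproblem length i = 1..196, the inner loop considers i possible first cuts.
Total = 1 + 2 + ... + 196
= 196*(196+1)/2
= 196*197/2 = 19306


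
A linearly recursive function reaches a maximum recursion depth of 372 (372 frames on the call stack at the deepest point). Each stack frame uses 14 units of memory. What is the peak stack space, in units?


Maximum recursion depth = 372 frames
Memory per frame = 14 units
Total stack space = depth * frame_size
= 372 * 14 = 5208


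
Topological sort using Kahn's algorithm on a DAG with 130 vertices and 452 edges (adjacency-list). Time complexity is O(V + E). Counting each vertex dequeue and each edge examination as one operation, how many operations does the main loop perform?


Kahn's algorithm:
  1. Compute in-degrees: O(V + E)
  2. Process queue: each vertex dequeued once (O(V))
     each edge examined once (O(E))
Total = V + E = 130 + 452 = 582


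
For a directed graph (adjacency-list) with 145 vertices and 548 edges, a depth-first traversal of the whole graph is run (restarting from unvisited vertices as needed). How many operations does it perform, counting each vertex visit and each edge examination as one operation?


A full DFS traversal visits each vertex once and examines each edge once.
V = 145
E = 548
Sum = 145 + 548 = 693


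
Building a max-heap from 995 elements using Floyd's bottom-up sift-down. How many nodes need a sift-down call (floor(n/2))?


In a heap of 995 elements (0-indexed array):
  Last element index: 994
  Parent of last element: floor((994 - 1) / 2) = 496
  Internal nodes: indices 0 to 496
  Count = floor(995/2) = 497


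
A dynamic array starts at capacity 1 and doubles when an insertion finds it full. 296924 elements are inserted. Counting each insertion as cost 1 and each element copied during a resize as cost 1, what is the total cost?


n = 296924
Insertion costs: 296924
Resizes copy 1, 2, 4, ... up to the largest power of 2 that is <= n-1 = 296923, i.e. 262144.
Copy costs = 1 + 2 + 4 + 8 + 16 + 32 + 64 + 128 + 256 + 512 + 1024 + 2048 + 4096 + 8192 + 16384 + 32768 + 65536 + 131072 + 262144 = 524287
Total = 296924 + 524287 = 821211


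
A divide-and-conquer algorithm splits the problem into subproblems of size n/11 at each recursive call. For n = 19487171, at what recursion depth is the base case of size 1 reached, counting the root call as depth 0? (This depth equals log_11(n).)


At each depth, the problem size is divided by 11:
  Depth 0: problem size = 19487171
  Depth 1: problem size = 1771561
  Depth 2: problem size = 161051
  Depth 3: problem size = 14641
  Depth 4: problem size = 1331
  Depth 5: problem size = 121
  Depth 6: problem size = 11
  Depth 7: problem size = 1 (base case)
The base case is reached at depth log_11(19487171) = 7 (the tree has 8 levels counting depth 0, but the depth asked for is 7).
Recursion depth = 7


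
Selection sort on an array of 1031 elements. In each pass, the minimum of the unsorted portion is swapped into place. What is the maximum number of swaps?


Selection sort performs one swap per pass:
  Pass 1: find min in positions 0 to 1030, swap with position 0
  Pass 2: find min in positions 1 to 1030, swap with position 1
  Pass 3: find min in positions 2 to 1030, swap with position 2
  Pass 4: find min in positions 3 to 1030, swap with position 3
  Pass 5: find min in positions 4 to 1030, swap with position 4
  ... (1025 more passes)
Total passes (and swaps) = n - 1 = 1031 - 1 = 1030


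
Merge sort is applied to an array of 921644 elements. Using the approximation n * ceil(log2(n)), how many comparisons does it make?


Merge sort divides the array into halves recursively.
Number of levels = ceil(log2(921644)) = 20
At each level, approximately n = 921644 comparisons are needed for merging.
Total comparisons ~ n * ceil(log2(n)) = 921644 * 20 = 18432880


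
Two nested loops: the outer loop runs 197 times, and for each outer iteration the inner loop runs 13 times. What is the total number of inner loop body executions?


Outer loop: 197 iterations
Inner loop: 13 iterations per outer iteration
Total = 197 * 13 = 2561


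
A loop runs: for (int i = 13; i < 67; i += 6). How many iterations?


Loop starts at i = 13, increments by 6, stops when i >= 67.
Number of iterations = ceil((67 - 13) / 6)
= ceil(54 / 6)
= 9


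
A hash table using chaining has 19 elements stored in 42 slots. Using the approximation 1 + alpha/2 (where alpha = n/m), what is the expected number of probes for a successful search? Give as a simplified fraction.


Load factor alpha = n/m = 19/42
Expected probes = 1 + alpha/2 = 1 + 19/(2*42)
= 1 + 19/84
= 84/84 + 19/84
= 103/84


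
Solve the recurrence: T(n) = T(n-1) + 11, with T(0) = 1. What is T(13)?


Unrolling the recurrence:
T(13) = T(12) + 11
       = T(11) + 11 + 11
       = T(10) + 11*3
       ...
       = T(0) + 11*13
       = 1 + 143 = 144


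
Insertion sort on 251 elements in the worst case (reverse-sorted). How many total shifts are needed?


In the worst case (reverse-sorted), each element shifts past all previous:
  Element 1: 1 shifts
  Element 2: 2 shifts
  Element 3: 3 shifts
  Element 4: 4 shifts
  Element 5: 5 shifts
  ...
  Element 250: 250 shifts
Total = 1 + 2 + ... + 250
= 251*(251-1)/2 = 31375


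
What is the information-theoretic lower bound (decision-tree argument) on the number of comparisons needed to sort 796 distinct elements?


A binary decision tree of height h has at most 2^h leaves and needs at least n! of them, so h >= ceil(log2(n!)).
796! is far too large to multiply out, so use Stirling's series:
  ln(n!) ~ n ln n - n + (1/2) ln(2 pi n) + 1/(12n)  (error below 1/(360 n^3), negligible here)
  ln(796) = 6.6795992
  n ln n = 796 * 6.6795992 = 5316.9610
  (1/2) ln(2 pi * 796) = (1/2) ln(5001.4155) = 4.2587
  1/(12*796) = 0.0001
  ln(796!) ~ 5316.9610 - 796 + 4.2587 + 0.0001 = 4525.2198
Convert to base 2: log2(796!) = 4525.2198 / ln 2 = 4525.2198 / 0.69314718 = 6528.5122
ceil(6528.5122) = 6529


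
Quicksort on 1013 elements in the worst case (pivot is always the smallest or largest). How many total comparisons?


In the worst case, each partition step picks the worst pivot:
  Partition 1: 1012 comparisons (n-1 elements to compare)
  Partition 2: 1011 comparisons
  Partition 3: 1010 comparisons
  Partition 4: 1009 comparisons
  Partition 5: 1008 comparisons
  ...
  Last partition: 0 comparisons
Total = (n-1) + (n-2) + ... + 1 + 0 = n*(n-1)/2
= 1013*1012/2 = 512578


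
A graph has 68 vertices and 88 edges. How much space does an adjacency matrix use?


Adjacency matrix: V x V grid of entries
Space = V^2 = 68^2 = 68 * 68 = 4624


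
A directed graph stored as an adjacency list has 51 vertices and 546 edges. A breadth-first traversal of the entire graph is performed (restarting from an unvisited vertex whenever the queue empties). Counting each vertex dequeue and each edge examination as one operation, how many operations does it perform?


A full BFS traversal dequeues each vertex once and examines each edge once.
Vertex visits: 51
Edge visits: 546
V + E = 51 + 546 = 597


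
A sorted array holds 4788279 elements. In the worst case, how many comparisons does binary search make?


Halving sequence: 4788279 -> 2394139 -> 1197069 -> 598534 -> 299267 -> 149633 -> 74816 -> 37408 -> 18704 -> 9352 -> 4676 -> 2338 -> 1169 -> 584 -> 292 -> 146 -> 73 -> 36 -> 18 -> 9 -> 4 -> 2 -> 1
Number of halvings = 22
Max comparisons = 22 + 1 = 23


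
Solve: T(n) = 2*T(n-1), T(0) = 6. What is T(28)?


Unrolling:
T(28) = 2*T(27) = 2^2*T(26) = ... = 2^28*T(0)
= 2^28 * 6
= 268435456 * 6 = 1610612736


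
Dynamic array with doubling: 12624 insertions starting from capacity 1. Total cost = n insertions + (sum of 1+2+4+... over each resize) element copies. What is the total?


n = 12624
Insertion costs: 12624
Resizes copy 1, 2, 4, ... up to the largest power of 2 that is <= n-1 = 12623, i.e. 8192.
Copy costs = 1 + 2 + 4 + 8 + 16 + 32 + 64 + 128 + 256 + 512 + 1024 + 2048 + 4096 + 8192 = 16383
Total = 12624 + 16383 = 29007


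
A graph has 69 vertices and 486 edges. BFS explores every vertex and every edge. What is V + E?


A full BFS traversal dequeues each vertex once and examines each edge once.
Vertex visits: 69
Edge visits: 486
V + E = 69 + 486 = 555


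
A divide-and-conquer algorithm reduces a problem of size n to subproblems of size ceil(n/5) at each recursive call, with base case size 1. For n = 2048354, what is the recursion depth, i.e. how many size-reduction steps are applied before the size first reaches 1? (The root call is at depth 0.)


Each step divides the size by 5 (rounding up); after k steps the size is ceil(n/5^k), which equals 1 exactly when 5^k >= n.
So the depth is the smallest k with 5^k >= 2048354, i.e. ceil(log_5(2048354)).
5^9 = 1953125 < 2048354 <= 9765625 = 5^10
Recursion depth = 10


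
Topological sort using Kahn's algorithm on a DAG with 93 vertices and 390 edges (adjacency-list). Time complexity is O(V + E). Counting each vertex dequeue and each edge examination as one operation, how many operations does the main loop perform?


Kahn's algorithm:
  1. Compute in-degrees: O(V + E)
  2. Process queue: each vertex dequeued once (O(V))
     each edge examined once (O(E))
Total = V + E = 93 + 390 = 483


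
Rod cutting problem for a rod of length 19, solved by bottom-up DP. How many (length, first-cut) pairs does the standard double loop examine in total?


For each subproblem length i = 1..19, the inner loop considers i possible first cuts.
Total = 1 + 2 + ... + 19
= 19*(19+1)/2
= 19*20/2 = 190


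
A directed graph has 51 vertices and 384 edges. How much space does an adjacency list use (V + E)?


Adjacency list: one list head per vertex + one entry per edge
Vertex heads: 51
Edge entries: 384
Total = 51 + 384 = 435


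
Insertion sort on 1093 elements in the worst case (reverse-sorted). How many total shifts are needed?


In the worst case (reverse-sorted), each element shifts past all previous:
  Element 1: 1 shifts
  Element 2: 2 shifts
  Element 3: 3 shifts
  Element 4: 4 shifts
  Element 5: 5 shifts
  ...
  Element 1092: 1092 shifts
Total = 1 + 2 + ... + 1092
= 1093*(1093-1)/2 = 596778


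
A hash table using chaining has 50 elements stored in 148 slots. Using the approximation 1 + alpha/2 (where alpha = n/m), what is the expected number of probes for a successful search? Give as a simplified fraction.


Load factor alpha = n/m = 50/148
Expected probes = 1 + alpha/2 = 1 + 50/(2*148)
= 1 + 50/296
= 296/296 + 50/296
= 346/296
Simplify: 173/148


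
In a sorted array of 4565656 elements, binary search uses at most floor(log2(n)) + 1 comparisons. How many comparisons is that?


Halving sequence: 4565656 -> 2282828 -> 1141414 -> 570707 -> 285353 -> 142676 -> 71338 -> 35669 -> 17834 -> 8917 -> 4458 -> 2229 -> 1114 -> 557 -> 278 -> 139 -> 69 -> 34 -> 17 -> 8 -> 4 -> 2 -> 1
Number of halvings = 22
Max comparisons = 22 + 1 = 23


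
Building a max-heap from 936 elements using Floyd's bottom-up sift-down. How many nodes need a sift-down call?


In a heap of 936 elements (0-indexed array):
  Last element index: 935
  Parent of last element: floor((935 - 1) / 2) = 467
  Internal nodes: indices 0 to 467
  Count = floor(936/2) = 468


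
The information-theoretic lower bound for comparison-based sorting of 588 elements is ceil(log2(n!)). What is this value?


A binary decision tree of height h has at most 2^h leaves and needs at least n! of them, so h >= ceil(log2(n!)).
588! is far too large to multiply out, so use Stirling's series:
  ln(n!) ~ n ln n - n + (1/2) ln(2 pi n) + 1/(12n)  (error below 1/(360 n^3), negligible here)
  ln(588) = 6.3767269
  n ln n = 588 * 6.3767269 = 3749.5154
  (1/2) ln(2 pi * 588) = (1/2) ln(3694.5130) = 4.1073
  1/(12*588) = 0.0001
  ln(588!) ~ 3749.5154 - 588 + 4.1073 + 0.0001 = 3165.6228
Convert to base 2: log2(588!) = 3165.6228 / ln 2 = 3165.6228 / 0.69314718 = 4567.0283
ceil(4567.0283) = 4568


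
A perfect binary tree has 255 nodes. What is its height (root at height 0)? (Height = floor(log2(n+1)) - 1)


For a perfect binary tree of height h: n = 2^(h+1) - 1, so h = log2(n+1) - 1.
  n + 1 = 256 = 2^8
  log2(256) = 8
  height = 8 - 1 = 7


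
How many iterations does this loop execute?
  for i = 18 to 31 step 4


The loop variable i takes values starting at 18 and increments by 4 each iteration.
Sequence: i = 18, 22, 26, 30
The upper bound 31 is inclusive, so the count is floor((last - first) / step) + 1:
floor((31 - 18) / 4) + 1 = floor(13/4) + 1 = 3 + 1 = 4


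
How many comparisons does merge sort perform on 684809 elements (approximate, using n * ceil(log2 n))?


Recursion depth: ceil(log2(684809)) = 20
Each recursion level merges n = 684809 elements
Total = 684809 * 20 = 13696180


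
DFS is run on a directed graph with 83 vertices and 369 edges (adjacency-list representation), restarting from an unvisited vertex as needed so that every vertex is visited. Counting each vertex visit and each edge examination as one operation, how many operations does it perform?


A full DFS traversal processes each vertex exactly once (push/pop on stack).
Each directed edge is examined once.
V = 83, E = 369
V + E = 452


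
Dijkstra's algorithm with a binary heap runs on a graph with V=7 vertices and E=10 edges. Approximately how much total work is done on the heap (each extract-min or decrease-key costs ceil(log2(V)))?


Dijkstra with a binary heap: each vertex is extracted once, each edge may relax once.
Each heap operation costs O(log V).
V + E = 7 + 10 = 17
ceil(log2(7)) = 3 (since 2^2 = 4 < 7 <= 8 = 2^3)
Total heap work = (V+E) * ceil(log2(V)) = 17 * 3 = 51


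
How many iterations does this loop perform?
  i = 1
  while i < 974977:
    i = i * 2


The loop variable doubles each iteration:
i = 1 -> 2 -> 4 -> 8 -> 16 -> 32 -> 64 -> 128 -> 256 -> 512 -> 1024 -> 2048 -> 4096 -> 8192 -> 16384 -> 32768 -> 65536 -> 131072 -> 262144 -> 524288 -> 1048576 (stop, 1048576 >= 974977)
Number of doublings = ceil(log2(974977)) = 20


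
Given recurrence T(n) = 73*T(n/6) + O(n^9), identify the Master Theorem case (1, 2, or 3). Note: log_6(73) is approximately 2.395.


Master Theorem parameters: a=73, b=6, c=9
log_b(a) = 2.395
Compare b^c with a: 6^9 = 10077696 > 73, so c > log_b(a).
Comparing c=9 vs log_b(a)=2.395:
9 > 2.395 => Case 3
Result: T(n) = O(n^9)
Master Theorem case = 3


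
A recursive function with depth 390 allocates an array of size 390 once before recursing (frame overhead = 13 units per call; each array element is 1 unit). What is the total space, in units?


Array allocation: 390 units (allocated once)
Stack frames: 390 deep * 13 per frame = 5070 units
Total = 390 + 5070 = 5460


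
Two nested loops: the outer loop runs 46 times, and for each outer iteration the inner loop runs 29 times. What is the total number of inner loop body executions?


Outer loop: 46 iterations
Inner loop: 29 iterations per outer iteration
Total = 46 * 29 = 1334


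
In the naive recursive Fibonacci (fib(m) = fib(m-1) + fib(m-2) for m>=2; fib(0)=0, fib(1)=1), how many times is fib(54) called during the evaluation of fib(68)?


Let N(m) = number of times fib(m) is called while evaluating fib(68).
N(68) = 1 (the initial call).
N(67) = 1 (only fib(68) calls it).
For 1 <= m <= 66: fib(m) is called by fib(m+1) and fib(m+2), so
  N(m) = N(m+1) + N(m+2).
fib(0) is called only by fib(2), so N(0) = N(2).
Walk down from m=68:
  N(68)=1, N(67)=1, N(66)=2, N(65)=3, N(64)=5, N(63)=8, N(62)=13, N(61)=21, N(60)=34, N(59)=55, N(58)=89, N(57)=144, N(56)=233, N(55)=377, N(54)=610
N(54) = 610


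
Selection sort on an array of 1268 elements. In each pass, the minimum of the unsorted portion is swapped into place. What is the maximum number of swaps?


Selection sort performs one swap per pass:
  Pass 1: find min in positions 0 to 1267, swap with position 0
  Pass 2: find min in positions 1 to 1267, swap with position 1
  Pass 3: find min in positions 2 to 1267, swap with position 2
  Pass 4: find min in positions 3 to 1267, swap with position 3
  Pass 5: find min in positions 4 to 1267, swap with position 4
  ... (1262 more passes)
Total passes (and swaps) = n - 1 = 1268 - 1 = 1267


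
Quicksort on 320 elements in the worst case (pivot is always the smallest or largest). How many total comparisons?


In the worst case, each partition step picks the worst pivot:
  Partition 1: 319 comparisons (n-1 elements to compare)
  Partition 2: 318 comparisons
  Partition 3: 317 comparisons
  Partition 4: 316 comparisons
  Partition 5: 315 comparisons
  ...
  Last partition: 0 comparisons
Total = (n-1) + (n-2) + ... + 1 + 0 = n*(n-1)/2
= 320*319/2 = 51040


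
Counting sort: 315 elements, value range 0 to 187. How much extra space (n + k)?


n = 315 (output array)
k = 188 (count array for 188 distinct values)
Extra space = 315 + 188 = 503


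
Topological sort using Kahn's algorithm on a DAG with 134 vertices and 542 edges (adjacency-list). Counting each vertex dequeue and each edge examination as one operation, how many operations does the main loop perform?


Kahn's algorithm:
  1. Compute in-degrees: O(V + E)
  2. Process queue: each vertex dequeued once (O(V))
     each edge examined once (O(E))
Total = V + E = 134 + 542 = 676


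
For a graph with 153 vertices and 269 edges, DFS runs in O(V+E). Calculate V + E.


A full DFS traversal visits each vertex once and examines each edge once.
V = 153
E = 269
Sum = 153 + 269 = 422


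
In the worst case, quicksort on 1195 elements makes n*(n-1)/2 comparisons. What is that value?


Sum of comparisons per partition:
1194 + 1193 + ... + 1 + 0
= 1195 * (1195 - 1) / 2
= 1195 * 1194 / 2
= 713415


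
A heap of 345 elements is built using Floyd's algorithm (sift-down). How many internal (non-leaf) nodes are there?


Leaf nodes occupy roughly half the array.
Sift-down is called for each internal node, starting from the last one.
Internal nodes = floor(n/2) = floor(345/2) = 172


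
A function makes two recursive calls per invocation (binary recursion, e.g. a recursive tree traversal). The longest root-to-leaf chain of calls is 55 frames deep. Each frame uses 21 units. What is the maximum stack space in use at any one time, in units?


Binary recursion: the two calls run one after the other, so only one root-to-leaf chain of frames is on the stack at a time.
Maximum depth (longest chain) = 55 frames
Each frame = 21 units
Max stack space = 55 * 21 = 1155


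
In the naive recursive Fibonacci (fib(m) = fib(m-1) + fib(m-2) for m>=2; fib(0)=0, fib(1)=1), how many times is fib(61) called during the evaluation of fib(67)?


Let N(m) = number of times fib(m) is called while evaluating fib(67).
N(67) = 1 (the initial call).
N(66) = 1 (only fib(67) calls it).
For 1 <= m <= 65: fib(m) is called by fib(m+1) and fib(m+2), so
  N(m) = N(m+1) + N(m+2).
fib(0) is called only by fib(2), so N(0) = N(2).
Walk down from m=67:
  N(67)=1, N(66)=1, N(65)=2, N(64)=3, N(63)=5, N(62)=8, N(61)=13
N(61) = 13


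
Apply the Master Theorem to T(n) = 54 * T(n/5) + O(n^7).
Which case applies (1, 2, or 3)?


The Master Theorem: T(n) = a*T(n/b) + O(n^c)
  a = 54, b = 5, c = 7
log_b(a) = log_5(54) ~ 2.478
Compare b^c with a: 5^7 = 78125 > 54, so c > log_b(a).
Since c > log_b(a), Case 3 applies.
T(n) = O(n^7)
Master Theorem case = 3


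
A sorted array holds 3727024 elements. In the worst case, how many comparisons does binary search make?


Halving sequence: 3727024 -> 1863512 -> 931756 -> 465878 -> 232939 -> 116469 -> 58234 -> 29117 -> 14558 -> 7279 -> 3639 -> 1819 -> 909 -> 454 -> 227 -> 113 -> 56 -> 28 -> 14 -> 7 -> 3 -> 1
Number of halvings = 21
Max comparisons = 21 + 1 = 22


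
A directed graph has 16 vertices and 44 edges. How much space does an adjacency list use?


Adjacency list: one list head per vertex + one entry per edge
Vertex heads: 16
Edge entries: 44
Total = 16 + 44 = 60


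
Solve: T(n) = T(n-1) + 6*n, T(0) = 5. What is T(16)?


Expanding the recurrence:
T(16) = T(15) + 6*16
       = T(14) + 6*15 + 6*16
       ...
       = T(0) + 6*(1 + 2 + ... + 16)
       = 5 + 6 * 16*17/2
       = 5 + 6 * 136
       = 5 + 816 = 821


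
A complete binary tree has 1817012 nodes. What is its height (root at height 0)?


In a complete binary tree, level k holds nodes 2^k .. 2^(k+1)-1 (1-indexed).
Height = floor(log2(n)) = floor(log2(1817012)) = 20
Check: 2^20 = 1048576 <= 1817012 < 2097152 = 2^21


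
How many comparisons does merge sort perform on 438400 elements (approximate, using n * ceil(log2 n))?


Recursion depth: ceil(log2(438400)) = 19
Each recursion level merges n = 438400 elements
Total = 438400 * 19 = 8329600


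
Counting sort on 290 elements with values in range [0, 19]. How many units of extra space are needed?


Output array size: 290 (to store sorted result)
Count array size: 20 (one slot per possible value, range 0 to 19)
Total extra space = 290 + 20 = 310


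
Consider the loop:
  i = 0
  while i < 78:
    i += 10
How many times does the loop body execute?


Starting at i = 0, each iteration adds 10.
Iterations until i >= 78:
  Iteration 1: i = 0 -> i = 10
  Iteration 2: i = 10 -> i = 20
  Iteration 3: i = 20 -> i = 30
  Iteration 4: i = 30 -> i = 40
  Iteration 5: i = 40 -> i = 50
  Iteration 6: i = 50 -> i = 60
  Iteration 7: i = 60 -> i = 70
  Iteration 8: i = 70 -> i = 80
Total iterations = ceil(78/10) = 8


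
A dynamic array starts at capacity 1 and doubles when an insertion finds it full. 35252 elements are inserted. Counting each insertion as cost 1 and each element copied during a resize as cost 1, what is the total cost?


n = 35252
Insertion costs: 35252
Resizes copy 1, 2, 4, ... up to the largest power of 2 that is <= n-1 = 35251, i.e. 32768.
Copy costs = 1 + 2 + 4 + 8 + 16 + 32 + 64 + 128 + 256 + 512 + 1024 + 2048 + 4096 + 8192 + 16384 + 32768 = 65535
Total = 35252 + 65535 = 100787


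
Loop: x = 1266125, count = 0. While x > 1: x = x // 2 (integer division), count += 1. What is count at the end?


The variable x halves each step:
x = 1266125 -> 633062 -> 316531 -> 158265 -> 79132 -> 39566 -> 19783 -> 9891 -> 4945 -> 2472 -> 1236 -> 618 -> 309 -> 154 -> 77 -> 38 -> 19 -> 9 -> 4 -> 2 -> 1
Number of halvings = floor(log2(1266125)) = 20


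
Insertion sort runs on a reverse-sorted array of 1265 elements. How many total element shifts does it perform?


Sum of shifts = 1 + 2 + 3 + ... + 1264
= 1265 * 1264 / 2
= 1598960 / 2
= 799480


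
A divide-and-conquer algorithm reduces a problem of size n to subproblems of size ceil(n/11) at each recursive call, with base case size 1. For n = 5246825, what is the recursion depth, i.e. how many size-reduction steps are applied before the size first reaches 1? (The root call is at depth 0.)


Each step divides the size by 11 (rounding up); after k steps the size is ceil(n/11^k), which equals 1 exactly when 11^k >= n.
So the depth is the smallest k with 11^k >= 5246825, i.e. ceil(log_11(5246825)).
11^6 = 1771561 < 5246825 <= 19487171 = 11^7
Recursion depth = 7


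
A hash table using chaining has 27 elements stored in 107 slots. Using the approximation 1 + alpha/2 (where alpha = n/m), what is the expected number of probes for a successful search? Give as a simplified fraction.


Load factor alpha = n/m = 27/107
Expected probes = 1 + alpha/2 = 1 + 27/(2*107)
= 1 + 27/214
= 214/214 + 27/214
= 241/214


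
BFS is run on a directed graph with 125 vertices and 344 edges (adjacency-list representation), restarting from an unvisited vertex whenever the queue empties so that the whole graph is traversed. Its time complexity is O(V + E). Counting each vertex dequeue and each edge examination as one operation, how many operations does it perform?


A full BFS traversal dequeues each vertex exactly once and examines each directed edge exactly once.
V = 125 (vertex processing cost)
E = 344 (edge examination cost)
Total operations proportional to V + E = 125 + 344 = 469


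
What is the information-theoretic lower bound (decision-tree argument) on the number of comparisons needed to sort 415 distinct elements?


A binary decision tree of height h has at most 2^h leaves and needs at least n! of them, so h >= ceil(log2(n!)).
415! is far too large to multiply out, so use Stirling's series:
  ln(n!) ~ n ln n - n + (1/2) ln(2 pi n) + 1/(12n)  (error below 1/(360 n^3), negligible here)
  ln(415) = 6.0282785
  n ln n = 415 * 6.0282785 = 2501.7356
  (1/2) ln(2 pi * 415) = (1/2) ln(2607.5219) = 3.9331
  1/(12*415) = 0.0002
  ln(415!) ~ 2501.7356 - 415 + 3.9331 + 0.0002 = 2090.6689
Convert to base 2: log2(415!) = 2090.6689 / ln 2 = 2090.6689 / 0.69314718 = 3016.1977
ceil(3016.1977) = 3017


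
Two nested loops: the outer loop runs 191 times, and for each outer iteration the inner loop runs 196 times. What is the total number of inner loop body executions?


Outer loop: 191 iterations
Inner loop: 196 iterations per outer iteration
Total = 191 * 196 = 37436


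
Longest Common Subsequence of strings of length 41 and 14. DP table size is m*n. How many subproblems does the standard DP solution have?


DP table indexed by positions in both strings.
First string: 41 positions
Second string: 14 positions
Total = 41 * 14 = 574


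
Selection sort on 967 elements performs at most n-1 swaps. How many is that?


Each of the 966 passes places one element in its final position.
Pass 1: swap minimum into position 0
Pass 2: swap minimum of remaining into position 1
...
Pass 966: last two elements, one swap
Maximum swaps = 967 - 1 = 966


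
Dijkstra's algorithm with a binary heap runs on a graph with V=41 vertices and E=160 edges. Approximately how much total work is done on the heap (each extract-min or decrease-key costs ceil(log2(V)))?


Dijkstra with a binary heap: each vertex is extracted once, each edge may relax once.
Each heap operation costs O(log V).
V + E = 41 + 160 = 201
ceil(log2(41)) = 6 (since 2^5 = 32 < 41 <= 64 = 2^6)
Total heap work = (V+E) * ceil(log2(V)) = 201 * 6 = 1206


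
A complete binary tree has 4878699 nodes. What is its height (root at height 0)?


In a complete binary tree, level k holds nodes 2^k .. 2^(k+1)-1 (1-indexed).
Height = floor(log2(n)) = floor(log2(4878699)) = 22
Check: 2^22 = 4194304 <= 4878699 < 8388608 = 2^23


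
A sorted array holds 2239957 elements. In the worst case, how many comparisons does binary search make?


Halving sequence: 2239957 -> 1119978 -> 559989 -> 279994 -> 139997 -> 69998 -> 34999 -> 17499 -> 8749 -> 4374 -> 2187 -> 1093 -> 546 -> 273 -> 136 -> 68 -> 34 -> 17 -> 8 -> 4 -> 2 -> 1
Number of halvings = 21
Max comparisons = 21 + 1 = 22


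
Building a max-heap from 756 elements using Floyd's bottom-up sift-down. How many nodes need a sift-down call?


In a heap of 756 elements (0-indexed array):
  Last element index: 755
  Parent of last element: floor((755 - 1) / 2) = 377
  Internal nodes: indices 0 to 377
  Count = floor(756/2) = 378


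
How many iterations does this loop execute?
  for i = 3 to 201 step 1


The loop variable i takes values starting at 3 and increments by 1 each iteration.
Sequence: i = 3, 4, 5, 6, 7, 8, 9, 10, 11, ...
The upper bound 201 is inclusive, so the count is floor((last - first) / step) + 1:
floor((201 - 3) / 1) + 1 = floor(198/1) + 1 = 198 + 1 = 199


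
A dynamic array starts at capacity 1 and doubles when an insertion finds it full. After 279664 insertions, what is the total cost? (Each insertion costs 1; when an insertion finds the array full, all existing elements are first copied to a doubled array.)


Insertion cost: 279664 (one per element)
Resizes occur just before inserting elements 2, 3, 5, 9, ...
Elements copied at each resize: 1 + 2 + 4 + 8 + 16 + 32 + 64 + 128 + 256 + 512 + 1024 + 2048 + 4096 + 8192 + 16384 + 32768 + 65536 + 131072 + 262144
Sum of copies = 524287 (geometric series: 2^k - 1)
Total = 279664 + 524287 = 803951


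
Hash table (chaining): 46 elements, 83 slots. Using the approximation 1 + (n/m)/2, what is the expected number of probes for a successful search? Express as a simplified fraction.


Computing expected probes:
alpha = 46/83
= 1 + alpha/2
= 1 + 46/(2*83)
= (2*83 + 46) / (2*83)
= 212/166 = 106/83


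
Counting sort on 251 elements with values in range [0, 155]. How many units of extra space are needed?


Output array size: 251 (to store sorted result)
Count array size: 156 (one slot per possible value, range 0 to 155)
Total extra space = 251 + 156 = 407


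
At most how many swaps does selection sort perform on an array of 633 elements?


Each of the 632 passes places one element in its final position.
Pass 1: swap minimum into position 0
Pass 2: swap minimum of remaining into position 1
...
Pass 632: last two elements, one swap
Maximum swaps = 633 - 1 = 632


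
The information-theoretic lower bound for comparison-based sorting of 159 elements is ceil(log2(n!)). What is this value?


A binary decision tree of height h has at most 2^h leaves and needs at least n! of them, so h >= ceil(log2(n!)).
159! is far too large to multiply out, so use Stirling's series:
  ln(n!) ~ n ln n - n + (1/2) ln(2 pi n) + 1/(12n)  (error below 1/(360 n^3), negligible here)
  ln(159) = 5.0689042
  n ln n = 159 * 5.0689042 = 805.9558
  (1/2) ln(2 pi * 159) = (1/2) ln(999.0265) = 3.4534
  1/(12*159) = 0.0005
  ln(159!) ~ 805.9558 - 159 + 3.4534 + 0.0005 = 650.4097
Convert to base 2: log2(159!) = 650.4097 / ln 2 = 650.4097 / 0.69314718 = 938.3428
ceil(938.3428) = 939


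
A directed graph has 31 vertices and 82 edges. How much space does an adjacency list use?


Adjacency list: one list head per vertex + one entry per edge
Vertex heads: 31
Edge entries: 82
Total = 31 + 82 = 113


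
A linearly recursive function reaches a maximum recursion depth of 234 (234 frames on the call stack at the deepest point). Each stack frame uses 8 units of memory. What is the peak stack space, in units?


Maximum recursion depth = 234 frames
Memory per frame = 8 units
Total stack space = depth * frame_size
= 234 * 8 = 1872


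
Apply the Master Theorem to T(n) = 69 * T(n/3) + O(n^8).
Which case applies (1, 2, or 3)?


The Master Theorem: T(n) = a*T(n/b) + O(n^c)
  a = 69, b = 3, c = 8
log_b(a) = log_3(69) ~ 3.854
Compare b^c with a: 3^8 = 6561 > 69, so c > log_b(a).
Since c > log_b(a), Case 3 applies.
T(n) = O(n^8)
Master Theorem case = 3


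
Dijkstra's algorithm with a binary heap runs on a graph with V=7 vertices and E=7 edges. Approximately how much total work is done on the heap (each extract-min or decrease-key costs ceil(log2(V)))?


Dijkstra with a binary heap: each vertex is extracted once, each edge may relax once.
Each heap operation costs O(log V).
V + E = 7 + 7 = 14
ceil(log2(7)) = 3 (since 2^2 = 4 < 7 <= 8 = 2^3)
Total heap work = (V+E) * ceil(log2(V)) = 14 * 3 = 42


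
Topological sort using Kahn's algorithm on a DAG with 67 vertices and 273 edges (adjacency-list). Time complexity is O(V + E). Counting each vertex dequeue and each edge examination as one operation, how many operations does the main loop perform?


Kahn's algorithm:
  1. Compute in-degrees: O(V + E)
  2. Process queue: each vertex dequeued once (O(V))
     each edge examined once (O(E))
Total = V + E = 67 + 273 = 340


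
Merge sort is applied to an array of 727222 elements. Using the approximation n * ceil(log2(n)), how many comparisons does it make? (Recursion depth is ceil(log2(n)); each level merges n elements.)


Merge sort divides the array into halves recursively.
Number of levels = ceil(log2(727222)) = 20
At each level, approximately n = 727222 comparisons are needed for merging.
Total comparisons ~ n * ceil(log2(n)) = 727222 * 20 = 14544440


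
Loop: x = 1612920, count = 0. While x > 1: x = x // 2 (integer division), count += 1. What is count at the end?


The variable x halves each step:
x = 1612920 -> 806460 -> 403230 -> 201615 -> 100807 -> 50403 -> 25201 -> 12600 -> 6300 -> 3150 -> 1575 -> 787 -> 393 -> 196 -> 98 -> 49 -> 24 -> 12 -> 6 -> 3 -> 1
Number of halvings = floor(log2(1612920)) = 20


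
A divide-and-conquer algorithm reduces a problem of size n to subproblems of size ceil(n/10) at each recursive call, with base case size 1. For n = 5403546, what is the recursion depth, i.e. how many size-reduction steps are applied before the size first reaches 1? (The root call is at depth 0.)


Each step divides the size by 10 (rounding up); after k steps the size is ceil(n/10^k), which equals 1 exactly when 10^k >= n.
So the depth is the smallest k with 10^k >= 5403546, i.e. ceil(log_10(5403546)).
10^6 = 1000000 < 5403546 <= 10000000 = 10^7
Recursion depth = 7


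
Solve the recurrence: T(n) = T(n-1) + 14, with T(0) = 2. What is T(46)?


Unrolling the recurrence:
T(46) = T(45) + 14
       = T(44) + 14 + 14
       = T(43) + 14*3
       ...
       = T(0) + 14*46
       = 2 + 644 = 646


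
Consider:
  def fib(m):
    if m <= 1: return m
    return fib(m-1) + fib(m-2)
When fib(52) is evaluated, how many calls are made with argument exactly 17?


Let N(m) = number of times fib(m) is called while evaluating fib(52).
N(52) = 1 (the initial call).
N(51) = 1 (only fib(52) calls it).
For 1 <= m <= 50: fib(m) is called by fib(m+1) and fib(m+2), so
  N(m) = N(m+1) + N(m+2).
fib(0) is called only by fib(2), so N(0) = N(2).
Walk down from m=52:
  N(52)=1, N(51)=1, N(50)=2, N(49)=3, N(48)=5, N(47)=8, N(46)=13, N(45)=21, N(44)=34, N(43)=55, N(42)=89, N(41)=144, N(40)=233, N(39)=377, N(38)=610, N(37)=987, N(36)=1597, N(35)=2584, N(34)=4181, N(33)=6765, N(32)=10946, N(31)=17711, N(30)=28657, N(29)=46368, N(28)=75025, N(27)=121393, N(26)=196418, N(25)=317811, N(24)=514229, N(23)=832040, N(22)=1346269, N(21)=2178309, N(20)=3524578, N(19)=5702887, N(18)=9227465, N(17)=14930352
N(17) = 14930352


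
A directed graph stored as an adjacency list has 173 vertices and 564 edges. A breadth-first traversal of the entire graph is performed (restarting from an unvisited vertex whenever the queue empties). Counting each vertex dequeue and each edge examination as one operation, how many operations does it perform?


A full BFS traversal dequeues each vertex once and examines each edge once.
Vertex visits: 173
Edge visits: 564
V + E = 173 + 564 = 737


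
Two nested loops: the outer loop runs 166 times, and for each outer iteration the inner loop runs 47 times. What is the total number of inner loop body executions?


Outer loop: 166 iterations
Inner loop: 47 iterations per outer iteration
Total = 166 * 47 = 7802


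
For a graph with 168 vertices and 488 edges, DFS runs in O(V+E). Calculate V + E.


A full DFS traversal visits each vertex once and examines each edge once.
V = 168
E = 488
Sum = 168 + 488 = 656


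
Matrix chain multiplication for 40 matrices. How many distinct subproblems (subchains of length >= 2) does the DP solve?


Subproblems are indexed by (i, j) where i < j.
Number of such pairs = n*(n-1)/2
= 40 * 39 / 2
= 780


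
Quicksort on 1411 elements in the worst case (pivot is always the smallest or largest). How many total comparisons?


In the worst case, each partition step picks the worst pivot:
  Partition 1: 1410 comparisons (n-1 elements to compare)
  Partition 2: 1409 comparisons
  Partition 3: 1408 comparisons
  Partition 4: 1407 comparisons
  Partition 5: 1406 comparisons
  ...
  Last partition: 0 comparisons
Total = (n-1) + (n-2) + ... + 1 + 0 = n*(n-1)/2
= 1411*1410/2 = 994755


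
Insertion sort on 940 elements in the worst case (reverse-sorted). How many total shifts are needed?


In the worst case (reverse-sorted), each element shifts past all previous:
  Element 1: 1 shifts
  Element 2: 2 shifts
  Element 3: 3 shifts
  Element 4: 4 shifts
  Element 5: 5 shifts
  ...
  Element 939: 939 shifts
Total = 1 + 2 + ... + 939
= 940*(940-1)/2 = 441330


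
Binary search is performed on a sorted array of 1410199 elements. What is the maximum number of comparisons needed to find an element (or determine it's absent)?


Binary search halves the search space each comparison:
  Step 1: search space = 1410199 -> 705099
  Step 2: search space = 705099 -> 352549
  Step 3: search space = 352549 -> 176274
  Step 4: search space = 176274 -> 88137
  Step 5: search space = 88137 -> 44068
  Step 6: search space = 44068 -> 22034
  Step 7: search space = 22034 -> 11017
  Step 8: search space = 11017 -> 5508
  Step 9: search space = 5508 -> 2754
  Step 10: search space = 2754 -> 1377
  Step 11: search space = 1377 -> 688
  Step 12: search space = 688 -> 344
  Step 13: search space = 344 -> 172
  Step 14: search space = 172 -> 86
  Step 15: search space = 86 -> 43
  Step 16: search space = 43 -> 21
  Step 17: search space = 21 -> 10
  Step 18: search space = 10 -> 5
  Step 19: search space = 5 -> 2
  Step 20: search space = 2 -> 1
  Step 21: search space = 1 (final check)
Maximum comparisons = floor(log2(1410199)) + 1 = 20 + 1 = 21


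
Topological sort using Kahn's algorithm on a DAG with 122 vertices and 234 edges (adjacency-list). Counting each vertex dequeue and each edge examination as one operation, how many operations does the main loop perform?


Kahn's algorithm:
  1. Compute in-degrees: O(V + E)
  2. Process queue: each vertex dequeued once (O(V))
     each edge examined once (O(E))
Total = V + E = 122 + 234 = 356


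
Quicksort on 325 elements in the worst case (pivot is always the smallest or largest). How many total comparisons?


In the worst case, each partition step picks the worst pivot:
  Partition 1: 324 comparisons (n-1 elements to compare)
  Partition 2: 323 comparisons
  Partition 3: 322 comparisons
  Partition 4: 321 comparisons
  Partition 5: 320 comparisons
  ...
  Last partition: 0 comparisons
Total = (n-1) + (n-2) + ... + 1 + 0 = n*(n-1)/2
= 325*324/2 = 52650


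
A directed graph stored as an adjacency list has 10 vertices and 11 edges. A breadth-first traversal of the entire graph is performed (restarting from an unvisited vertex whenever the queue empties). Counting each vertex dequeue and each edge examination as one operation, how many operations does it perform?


A full BFS traversal dequeues each vertex once and examines each edge once.
Vertex visits: 10
Edge visits: 11
V + E = 10 + 11 = 21


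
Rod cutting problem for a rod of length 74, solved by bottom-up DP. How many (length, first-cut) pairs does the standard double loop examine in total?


For each subproblem length i = 1..74, the inner loop considers i possible first cuts.
Total = 1 + 2 + ... + 74
= 74*(74+1)/2
= 74*75/2 = 2775


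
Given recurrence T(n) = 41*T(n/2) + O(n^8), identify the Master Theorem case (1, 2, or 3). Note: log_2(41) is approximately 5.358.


Master Theorem parameters: a=41, b=2, c=8
log_b(a) = 5.358
Compare b^c with a: 2^8 = 256 > 41, so c > log_b(a).
Comparing c=8 vs log_b(a)=5.358:
8 > 5.358 => Case 3
Result: T(n) = O(n^8)
Master Theorem case = 3


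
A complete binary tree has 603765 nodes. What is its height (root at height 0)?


In a complete binary tree, level k holds nodes 2^k .. 2^(k+1)-1 (1-indexed).
Height = floor(log2(n)) = floor(log2(603765)) = 19
Check: 2^19 = 524288 <= 603765 < 1048576 = 2^20


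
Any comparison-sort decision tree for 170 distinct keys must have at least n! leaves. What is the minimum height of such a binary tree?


A binary decision tree of height h has at most 2^h leaves and needs at least n! of them, so h >= ceil(log2(n!)).
170! is far too large to multiply out, so use Stirling's series:
  ln(n!) ~ n ln n - n + (1/2) ln(2 pi n) + 1/(12n)  (error below 1/(360 n^3), negligible here)
  ln(170) = 5.1357984
  n ln n = 170 * 5.1357984 = 873.0857
  (1/2) ln(2 pi * 170) = (1/2) ln(1068.1415) = 3.4868
  1/(12*170) = 0.0005
  ln(170!) ~ 873.0857 - 170 + 3.4868 + 0.0005 = 706.5730
Convert to base 2: log2(170!) = 706.5730 / ln 2 = 706.5730 / 0.69314718 = 1019.3694
ceil(1019.3694) = 1020
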